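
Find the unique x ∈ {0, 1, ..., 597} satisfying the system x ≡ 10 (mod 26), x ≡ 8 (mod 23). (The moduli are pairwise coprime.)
x ≡ 192 (mod 598); the representative in [0, 598) is 192

The moduli 26, 23 are pairwise coprime, so by the CRT there is a unique solution mod 26·23 = 598.
Solve by successive substitution. Start with x ≡ 10 (mod 26).
  Combine with x ≡ 8 (mod 23): write x = 10 + 26·t and require 10 + 26·t ≡ 8 (mod 23), i.e. 26·t ≡ 8 − 10 ≡ 21 (mod 23). Since 26^(−1) ≡ 8 (mod 23) (26 ≡ 3 (mod 23)), t ≡ 8·21 ≡ 7 (mod 23). So x ≡ 10 + 26·7 = 192 (mod 598).
Unique solution in [0, 598): x = 192.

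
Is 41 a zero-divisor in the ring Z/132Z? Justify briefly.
gcd(41, 132) = 1, so 41 is a unit in Z/132Z (it has a multiplicative inverse). A unit cannot be a zero-divisor: if 41·b ≡ 0 then multiplying both sides by 41^(−1) gives b ≡ 0. So 41 is not a zero-divisor.

Final answer: NO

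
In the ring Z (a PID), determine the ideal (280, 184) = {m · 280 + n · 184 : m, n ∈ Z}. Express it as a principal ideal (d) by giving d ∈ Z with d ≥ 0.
In the PID Z, (a, b) is generated by gcd(a, b). Compute gcd(280, 184) with the extended Euclidean algorithm, tracking rows (r, s, t) with s·280 + t·184 = r:
  row A: (280, 1, 0)   [1·280 + 0·184 = 280]
  row B: (184, 0, 1)   [0·280 + 1·184 = 184]
  280 = 1·184 + 96   → row C = row A − 1·row B = (96, 1, −1)   [check: 1·280 − 1·184 = 96]
  184 = 1·96 + 88   → row D = row B − 1·row C = (88, −1, 2)   [check: −1·280 + 2·184 = 88]
  96 = 1·88 + 8   → row E = row C − 1·row D = (8, 2, −3)   [check: 2·280 − 3·184 = 8]
  88 = 11·8 + 0   → remainder 0, stop. gcd = 8 (last nonzero row E).
So gcd(280, 184) = 8, with Bézout identity 2·280 − 3·184 = 8. Containment (⊇): the Bézout identity exhibits 8 as an element of (280, 184), giving (8) ⊆ (280, 184). Containment (⊆): since 8 | 280 and 8 | 184 (280 = 8·35, 184 = 8·23), every Z-linear combination of 280 and 184 is divisible by 8, so (280, 184) ⊆ (8). Therefore (280, 184) = (8), d = 8.

Final answer: (280, 184) = (8); d = 8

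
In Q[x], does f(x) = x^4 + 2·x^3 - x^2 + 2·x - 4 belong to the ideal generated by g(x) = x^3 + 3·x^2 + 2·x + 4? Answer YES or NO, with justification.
YES

In Q[x] the ideal (g) consists of all multiples of g, so f ∈ (g) iff g | f, i.e. iff the remainder of f on division by g is 0. Divide f by g (g is monic, so eliminate the leading term of the running remainder at each step):
  leading term x^4: subtract (x)·g(x) = x^4 + 3·x^3 + 2·x^2 + 4·x, leaving -x^3 - 3·x^2 - 2·x - 4
  leading term -x^3: subtract (-1)·g(x) = -x^3 - 3·x^2 - 2·x - 4, leaving 0
The remainder is 0, so f(x) = g(x) · h(x) with h(x) = x - 1. Hence g | f, i.e. f ∈ (g).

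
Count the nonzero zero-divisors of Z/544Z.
In Z/544Z each nonzero element is either a unit (gcd with 544 is 1) or a zero-divisor (gcd > 1). The number of units is φ(544): factorise 544 = 2^5 · 17, so φ(544) = (2^5 − 2^4) · (17 − 1) = 16 · 16 = 256. The nonzero elements number 544 − 1 = 543. Hence the nonzero zero-divisors number 543 − 256 = 287.

Final answer: Z/544Z has 287 nonzero zero-divisors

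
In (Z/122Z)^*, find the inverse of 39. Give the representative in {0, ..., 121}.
Apply the extended Euclidean algorithm to (122, 39), tracking rows (r, s, t) with s·122 + t·39 = r. Each division r_prev = q·r_cur + r_new produces the new row as (previous row) − q·(current row):
  row A: (122, 1, 0)   [1·122 + 0·39 = 122]
  row B: (39, 0, 1)   [0·122 + 1·39 = 39]
  122 = 3·39 + 5   → row C = row A − 3·row B = (5, 1, −3)   [check: 1·122 − 3·39 = 5]
  39 = 7·5 + 4   → row D = row B − 7·row C = (4, −7, 22)   [check: −7·122 + 22·39 = 4]
  5 = 1·4 + 1   → row E = row C − 1·row D = (1, 8, −25)   [check: 8·122 − 25·39 = 1]
  4 = 4·1 + 0   → remainder 0, stop. gcd = 1 (last nonzero row E).
The gcd is 1, so 39 is invertible mod 122. The last nonzero row gives 8·122 − 25·39 = 1, so t = −25. So 39^(−1) ≡ −25 ≡ 97 (mod 122). Verify: 39 · 97 = 3783 ≡ 1 (mod 122). ✓

Final answer: 39^(−1) ≡ 97 (mod 122)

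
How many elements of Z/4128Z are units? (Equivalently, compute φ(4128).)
An element a ∈ Z/4128Z is a unit iff gcd(a, 4128) = 1, so the number of units is φ(4128). φ is multiplicative, with φ(p^e) = p^e − p^(e−1). Factorise 4128 = 2^5 · 3 · 43. Then
  φ(4128) = (2^5 − 2^4) · (3 − 1) · (43 − 1) = 16 · 2 · 42 = 1344.

Final answer: Z/4128Z has φ(4128) = 1344 units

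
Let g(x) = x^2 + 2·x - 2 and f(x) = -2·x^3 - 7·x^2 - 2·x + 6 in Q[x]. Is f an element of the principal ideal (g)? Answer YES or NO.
YES

In Q[x] the ideal (g) consists of all multiples of g, so f ∈ (g) iff g | f, i.e. iff the remainder of f on division by g is 0. Divide f by g (g is monic, so eliminate the leading term of the running remainder at each step):
  leading term -2·x^3: subtract (-2·x)·g(x) = -2·x^3 - 4·x^2 + 4·x, leaving -3·x^2 - 6·x + 6
  leading term -3·x^2: subtract (-3)·g(x) = -3·x^2 - 6·x + 6, leaving 0
The remainder is 0, so f(x) = g(x) · h(x) with h(x) = -2·x - 3. Hence g | f, i.e. f ∈ (g).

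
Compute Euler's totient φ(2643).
φ is multiplicative, with φ(p^e) = p^e − p^(e−1). Factorise 2643 = 3 · 881. Then
  φ(2643) = (3 − 1) · (881 − 1) = 2 · 880 = 1760.

Final answer: φ(2643) = 1760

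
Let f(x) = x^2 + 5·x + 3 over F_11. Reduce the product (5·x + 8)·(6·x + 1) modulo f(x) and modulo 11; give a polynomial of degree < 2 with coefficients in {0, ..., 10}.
Multiply as integer polynomials: a · b = 30·x^2 + 53·x + 8. Reducing coefficients mod 11: a · b ≡ 8·x^2 + 9·x + 8. Now divide by f(x) = x^2 + 5·x + 3 in F_11[x], eliminating the leading term at each step:
  leading term 8·x^2: subtract (8)·f(x) = 8·x^2 + 7·x + 2, leaving 2·x + 6 (coefficients mod 11)
The degree is now < 2, so this is the remainder. Hence a · b ≡ 2·x + 6 in F_11[x]/(f).

Final answer: a · b ≡ 2·x + 6 (mod f(x))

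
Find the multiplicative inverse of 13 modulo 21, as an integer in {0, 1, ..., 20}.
Apply the extended Euclidean algorithm to (21, 13), tracking rows (r, s, t) with s·21 + t·13 = r. Each division r_prev = q·r_cur + r_new produces the new row as (previous row) − q·(current row):
  row A: (21, 1, 0)   [1·21 + 0·13 = 21]
  row B: (13, 0, 1)   [0·21 + 1·13 = 13]
  21 = 1·13 + 8   → row C = row A − 1·row B = (8, 1, −1)   [check: 1·21 − 1·13 = 8]
  13 = 1·8 + 5   → row D = row B − 1·row C = (5, −1, 2)   [check: −1·21 + 2·13 = 5]
  8 = 1·5 + 3   → row E = row C − 1·row D = (3, 2, −3)   [check: 2·21 − 3·13 = 3]
  5 = 1·3 + 2   → row F = row D − 1·row E = (2, −3, 5)   [check: −3·21 + 5·13 = 2]
  3 = 1·2 + 1   → row G = row E − 1·row F = (1, 5, −8)   [check: 5·21 − 8·13 = 1]
  2 = 2·1 + 0   → remainder 0, stop. gcd = 1 (last nonzero row G).
The gcd is 1, so 13 is invertible mod 21. The last nonzero row gives 5·21 − 8·13 = 1, so t = −8. So 13^(−1) ≡ −8 ≡ 13 (mod 21). Verify: 13 · 13 = 169 ≡ 1 (mod 21). ✓

Final answer: 13^(−1) ≡ 13 (mod 21)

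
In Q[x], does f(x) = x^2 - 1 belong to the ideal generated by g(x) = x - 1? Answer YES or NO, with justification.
YES

In Q[x] the ideal (g) consists of all multiples of g, so f ∈ (g) iff g | f, i.e. iff the remainder of f on division by g is 0. Divide f by g (g is monic, so eliminate the leading term of the running remainder at each step):
  leading term x^2: subtract (x)·g(x) = x^2 - x, leaving x - 1
  leading term x: subtract (1)·g(x) = x - 1, leaving 0
The remainder is 0, so f(x) = g(x) · h(x) with h(x) = x + 1. Hence g | f, i.e. f ∈ (g).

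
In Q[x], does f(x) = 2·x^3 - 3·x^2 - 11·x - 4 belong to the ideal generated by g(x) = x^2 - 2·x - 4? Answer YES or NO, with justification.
In Q[x] the ideal (g) consists of all multiples of g, so f ∈ (g) iff g | f, i.e. iff the remainder of f on division by g is 0. Divide f by g (g is monic, so eliminate the leading term of the running remainder at each step):
  leading term 2·x^3: subtract (2·x)·g(x) = 2·x^3 - 4·x^2 - 8·x, leaving x^2 - 3·x - 4
  leading term x^2: subtract (1)·g(x) = x^2 - 2·x - 4, leaving -x
The remainder r(x) = -x ≠ 0 (and deg r < deg g), so g ∤ f, i.e. f ∉ (g).

Final answer: NO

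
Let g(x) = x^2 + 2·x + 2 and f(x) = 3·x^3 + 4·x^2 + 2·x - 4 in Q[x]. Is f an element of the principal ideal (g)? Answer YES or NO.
In Q[x] the ideal (g) consists of all multiples of g, so f ∈ (g) iff g | f, i.e. iff the remainder of f on division by g is 0. Divide f by g (g is monic, so eliminate the leading term of the running remainder at each step):
  leading term 3·x^3: subtract (3·x)·g(x) = 3·x^3 + 6·x^2 + 6·x, leaving -2·x^2 - 4·x - 4
  leading term -2·x^2: subtract (-2)·g(x) = -2·x^2 - 4·x - 4, leaving 0
The remainder is 0, so f(x) = g(x) · h(x) with h(x) = 3·x - 2. Hence g | f, i.e. f ∈ (g).

Final answer: YES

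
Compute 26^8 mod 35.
Use repeated squaring. Binary(8) = 1000. Walk through the bits of the exponent 8 left-to-right: at each bit after the leading one, square the running value, then multiply by 26 if the bit is 1 (always reducing mod 35):
  bit 1 = 1 (leading): start with 26.
  bit 2 = 0: square 26^2 = 676 ≡ 11 (mod 35).
  bit 3 = 0: square 11^2 = 121 ≡ 16 (mod 35).
  bit 4 = 0: square 16^2 = 256 ≡ 11 (mod 35).
Final value: 26^8 ≡ 11 (mod 35).

Final answer: 11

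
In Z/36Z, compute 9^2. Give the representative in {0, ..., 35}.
9

Use repeated squaring. Binary(2) = 10. Walk through the bits of the exponent 2 left-to-right: at each bit after the leading one, square the running value, then multiply by 9 if the bit is 1 (always reducing mod 36):
  bit 1 = 1 (leading): start with 9.
  bit 2 = 0: square 9^2 = 81 ≡ 9 (mod 36).
Final value: 9^2 ≡ 9 (mod 36).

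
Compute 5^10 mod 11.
Use repeated squaring. Binary(10) = 1010. Walk through the bits of the exponent 10 left-to-right: at each bit after the leading one, square the running value, then multiply by 5 if the bit is 1 (always reducing mod 11):
  bit 1 = 1 (leading): start with 5.
  bit 2 = 0: square 5^2 = 25 ≡ 3 (mod 11).
  bit 3 = 1: square 3^2 = 9; bit is 1, so multiply 9·5 = 45 ≡ 1 (mod 11).
  bit 4 = 0: square 1^2 = 1 (mod 11).
Final value: 5^10 ≡ 1 (mod 11).

Final answer: 1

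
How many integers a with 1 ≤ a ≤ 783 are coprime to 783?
The number of a ∈ {1, ..., 783} with gcd(a, 783) = 1 is by definition Euler's totient φ(783). φ is multiplicative, with φ(p^e) = p^e − p^(e−1). Factorise 783 = 3^3 · 29. Then
  φ(783) = (3^3 − 3^2) · (29 − 1) = 18 · 28 = 504.
So there are 504 such integers.

Final answer: 504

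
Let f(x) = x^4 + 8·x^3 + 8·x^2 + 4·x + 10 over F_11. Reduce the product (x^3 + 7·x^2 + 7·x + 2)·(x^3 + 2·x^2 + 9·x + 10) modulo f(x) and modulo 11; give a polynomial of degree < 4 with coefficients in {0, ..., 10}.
a · b ≡ 9·x^3 + 1 (mod f(x))

Multiply as integer polynomials: a · b = x^6 + 9·x^5 + 30·x^4 + 89·x^3 + 137·x^2 + 88·x + 20. Reducing coefficients mod 11: a · b ≡ x^6 + 9·x^5 + 8·x^4 + x^3 + 5·x^2 + 9. Now divide by f(x) = x^4 + 8·x^3 + 8·x^2 + 4·x + 10 in F_11[x], eliminating the leading term at each step:
  leading term x^6: subtract (x^2)·f(x) = x^6 + 8·x^5 + 8·x^4 + 4·x^3 + 10·x^2, leaving x^5 + 8·x^3 + 6·x^2 + 9 (coefficients mod 11)
  leading term x^5: subtract (x)·f(x) = x^5 + 8·x^4 + 8·x^3 + 4·x^2 + 10·x, leaving 3·x^4 + 2·x^2 + x + 9 (coefficients mod 11)
  leading term 3·x^4: subtract (3)·f(x) = 3·x^4 + 2·x^3 + 2·x^2 + x + 8, leaving 9·x^3 + 1 (coefficients mod 11)
The degree is now < 4, so this is the remainder. Hence a · b ≡ 9·x^3 + 1 in F_11[x]/(f).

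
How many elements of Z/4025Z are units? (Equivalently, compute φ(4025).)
An element a ∈ Z/4025Z is a unit iff gcd(a, 4025) = 1, so the number of units is φ(4025). φ is multiplicative, with φ(p^e) = p^e − p^(e−1). Factorise 4025 = 5^2 · 7 · 23. Then
  φ(4025) = (5^2 − 5^1) · (7 − 1) · (23 − 1) = 20 · 6 · 22 = 2640.

Final answer: Z/4025Z has φ(4025) = 2640 units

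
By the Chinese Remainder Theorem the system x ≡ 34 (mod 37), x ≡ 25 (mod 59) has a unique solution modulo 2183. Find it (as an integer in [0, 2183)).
The moduli 37, 59 are pairwise coprime, so by the CRT there is a unique solution mod 37·59 = 2183.
Solve by successive substitution. Start with x ≡ 34 (mod 37).
  Combine with x ≡ 25 (mod 59): write x = 34 + 37·t and require 34 + 37·t ≡ 25 (mod 59), i.e. 37·t ≡ 25 − 34 ≡ 50 (mod 59). Since 37^(−1) ≡ 8 (mod 59), t ≡ 8·50 ≡ 46 (mod 59). So x ≡ 34 + 37·46 = 1736 (mod 2183).
Unique solution in [0, 2183): x = 1736.

Final answer: x ≡ 1736 (mod 2183); the representative in [0, 2183) is 1736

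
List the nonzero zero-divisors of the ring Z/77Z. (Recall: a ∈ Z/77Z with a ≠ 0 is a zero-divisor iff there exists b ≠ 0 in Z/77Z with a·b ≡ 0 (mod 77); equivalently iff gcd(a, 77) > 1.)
An element a ∈ Z/77Z (with a ≠ 0) is a zero-divisor iff gcd(a, 77) > 1 (because a is a unit precisely when gcd(a, n) = 1, and in Z/nZ every nonzero, non-unit element is a zero-divisor). Scan a = 1, ..., 76 and keep those with gcd(a, 77) > 1:
  gcd(7, 77) = 7, gcd(11, 77) = 11, gcd(14, 77) = 7, gcd(21, 77) = 7, gcd(22, 77) = 11, gcd(28, 77) = 7, gcd(33, 77) = 11, gcd(35, 77) = 7, gcd(42, 77) = 7, gcd(44, 77) = 11, gcd(49, 77) = 7, gcd(55, 77) = 11, gcd(56, 77) = 7, gcd(63, 77) = 7, gcd(66, 77) = 11, gcd(70, 77) = 7.
All other a ∈ {1, ..., 76} have gcd(a, 77) = 1 and are units. So the nonzero zero-divisors are exactly the 16 values of a appearing in this scan.

Final answer: nonzero zero-divisors of Z/77Z = {7, 11, 14, 21, 22, 28, 33, 35, 42, 44, 49, 55, 56, 63, 66, 70}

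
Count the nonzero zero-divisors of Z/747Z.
Z/747Z has 254 nonzero zero-divisors

In Z/747Z each nonzero element is either a unit (gcd with 747 is 1) or a zero-divisor (gcd > 1). The number of units is φ(747): factorise 747 = 3^2 · 83, so φ(747) = (3^2 − 3^1) · (83 − 1) = 6 · 82 = 492. The nonzero elements number 747 − 1 = 746. Hence the nonzero zero-divisors number 746 − 492 = 254.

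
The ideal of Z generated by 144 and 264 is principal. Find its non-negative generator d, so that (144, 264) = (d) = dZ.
In the PID Z, (a, b) is generated by gcd(a, b). Compute gcd(264, 144) with the extended Euclidean algorithm, tracking rows (r, s, t) with s·264 + t·144 = r:
  row A: (264, 1, 0)   [1·264 + 0·144 = 264]
  row B: (144, 0, 1)   [0·264 + 1·144 = 144]
  264 = 1·144 + 120   → row C = row A − 1·row B = (120, 1, −1)   [check: 1·264 − 1·144 = 120]
  144 = 1·120 + 24   → row D = row B − 1·row C = (24, −1, 2)   [check: −1·264 + 2·144 = 24]
  120 = 5·24 + 0   → remainder 0, stop. gcd = 24 (last nonzero row D).
So gcd(144, 264) = 24, with Bézout identity −1·264 + 2·144 = 24. Containment (⊇): the Bézout identity exhibits 24 as an element of (144, 264), giving (24) ⊆ (144, 264). Containment (⊆): since 24 | 144 and 24 | 264 (144 = 24·6, 264 = 24·11), every Z-linear combination of 144 and 264 is divisible by 24, so (144, 264) ⊆ (24). Therefore (144, 264) = (24), d = 24.

Final answer: (144, 264) = (24); d = 24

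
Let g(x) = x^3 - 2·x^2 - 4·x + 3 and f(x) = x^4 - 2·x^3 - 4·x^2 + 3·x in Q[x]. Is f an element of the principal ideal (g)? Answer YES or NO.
YES

In Q[x] the ideal (g) consists of all multiples of g, so f ∈ (g) iff g | f, i.e. iff the remainder of f on division by g is 0. Divide f by g (g is monic, so eliminate the leading term of the running remainder at each step):
  leading term x^4: subtract (x)·g(x) = x^4 - 2·x^3 - 4·x^2 + 3·x, leaving 0
The remainder is 0, so f(x) = g(x) · h(x) with h(x) = x. Hence g | f, i.e. f ∈ (g).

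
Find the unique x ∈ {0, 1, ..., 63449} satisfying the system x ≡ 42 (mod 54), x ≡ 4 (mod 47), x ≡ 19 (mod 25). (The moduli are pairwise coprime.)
The moduli 54, 47, 25 are pairwise coprime, so by the CRT there is a unique solution mod 54·47·25 = 63450.
Solve by successive substitution. Start with x ≡ 42 (mod 54).
  Combine with x ≡ 4 (mod 47): write x = 42 + 54·t and require 42 + 54·t ≡ 4 (mod 47), i.e. 54·t ≡ 4 − 42 ≡ 9 (mod 47). Since 54^(−1) ≡ 27 (mod 47) (54 ≡ 7 (mod 47)), t ≡ 27·9 ≡ 8 (mod 47). So x ≡ 42 + 54·8 = 474 (mod 2538).
  Combine with x ≡ 19 (mod 25): write x = 474 + 2538·t and require 474 + 2538·t ≡ 19 (mod 25), i.e. 2538·t ≡ 19 − 474 ≡ 20 (mod 25). Since 2538^(−1) ≡ 2 (mod 25) (2538 ≡ 13 (mod 25)), t ≡ 2·20 ≡ 15 (mod 25). So x ≡ 474 + 2538·15 = 38544 (mod 63450).
Unique solution in [0, 63450): x = 38544.

Final answer: x ≡ 38544 (mod 63450); the representative in [0, 63450) is 38544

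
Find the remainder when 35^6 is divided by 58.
53

Use repeated squaring. Binary(6) = 110. Walk through the bits of the exponent 6 left-to-right: at each bit after the leading one, square the running value, then multiply by 35 if the bit is 1 (always reducing mod 58):
  bit 1 = 1 (leading): start with 35.
  bit 2 = 1: square 35^2 = 1225 ≡ 7; bit is 1, so multiply 7·35 = 245 ≡ 13 (mod 58).
  bit 3 = 0: square 13^2 = 169 ≡ 53 (mod 58).
Final value: 35^6 ≡ 53 (mod 58).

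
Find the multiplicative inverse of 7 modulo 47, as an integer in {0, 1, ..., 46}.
Apply the extended Euclidean algorithm to (47, 7), tracking rows (r, s, t) with s·47 + t·7 = r. Each division r_prev = q·r_cur + r_new produces the new row as (previous row) − q·(current row):
  row A: (47, 1, 0)   [1·47 + 0·7 = 47]
  row B: (7, 0, 1)   [0·47 + 1·7 = 7]
  47 = 6·7 + 5   → row C = row A − 6·row B = (5, 1, −6)   [check: 1·47 − 6·7 = 5]
  7 = 1·5 + 2   → row D = row B − 1·row C = (2, −1, 7)   [check: −1·47 + 7·7 = 2]
  5 = 2·2 + 1   → row E = row C − 2·row D = (1, 3, −20)   [check: 3·47 − 20·7 = 1]
  2 = 2·1 + 0   → remainder 0, stop. gcd = 1 (last nonzero row E).
The gcd is 1, so 7 is invertible mod 47. The last nonzero row gives 3·47 − 20·7 = 1, so t = −20. So 7^(−1) ≡ −20 ≡ 27 (mod 47). Verify: 7 · 27 = 189 ≡ 1 (mod 47). ✓

Final answer: 7^(−1) ≡ 27 (mod 47)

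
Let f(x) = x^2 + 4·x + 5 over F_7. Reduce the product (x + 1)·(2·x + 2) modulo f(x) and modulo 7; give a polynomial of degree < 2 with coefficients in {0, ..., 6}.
a · b ≡ 3·x + 6 (mod f(x))

Multiply as integer polynomials: a · b = 2·x^2 + 4·x + 2. Reducing coefficients mod 7: a · b ≡ 2·x^2 + 4·x + 2. Now divide by f(x) = x^2 + 4·x + 5 in F_7[x], eliminating the leading term at each step:
  leading term 2·x^2: subtract (2)·f(x) = 2·x^2 + x + 3, leaving 3·x + 6 (coefficients mod 7)
The degree is now < 2, so this is the remainder. Hence a · b ≡ 3·x + 6 in F_7[x]/(f).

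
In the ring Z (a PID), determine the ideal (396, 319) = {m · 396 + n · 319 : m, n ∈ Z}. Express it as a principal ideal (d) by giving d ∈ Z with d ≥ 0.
(396, 319) = (11); d = 11

In the PID Z, (a, b) is generated by gcd(a, b). Compute gcd(396, 319) with the extended Euclidean algorithm, tracking rows (r, s, t) with s·396 + t·319 = r:
  row A: (396, 1, 0)   [1·396 + 0·319 = 396]
  row B: (319, 0, 1)   [0·396 + 1·319 = 319]
  396 = 1·319 + 77   → row C = row A − 1·row B = (77, 1, −1)   [check: 1·396 − 1·319 = 77]
  319 = 4·77 + 11   → row D = row B − 4·row C = (11, −4, 5)   [check: −4·396 + 5·319 = 11]
  77 = 7·11 + 0   → remainder 0, stop. gcd = 11 (last nonzero row D).
So gcd(396, 319) = 11, with Bézout identity −4·396 + 5·319 = 11. Containment (⊇): the Bézout identity exhibits 11 as an element of (396, 319), giving (11) ⊆ (396, 319). Containment (⊆): since 11 | 396 and 11 | 319 (396 = 11·36, 319 = 11·29), every Z-linear combination of 396 and 319 is divisible by 11, so (396, 319) ⊆ (11). Therefore (396, 319) = (11), d = 11.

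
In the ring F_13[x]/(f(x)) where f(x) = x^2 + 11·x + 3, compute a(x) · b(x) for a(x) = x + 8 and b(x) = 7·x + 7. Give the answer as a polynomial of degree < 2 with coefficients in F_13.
a · b ≡ 12·x + 9 (mod f(x))

Multiply as integer polynomials: a · b = 7·x^2 + 63·x + 56. Reducing coefficients mod 13: a · b ≡ 7·x^2 + 11·x + 4. Now divide by f(x) = x^2 + 11·x + 3 in F_13[x], eliminating the leading term at each step:
  leading term 7·x^2: subtract (7)·f(x) = 7·x^2 + 12·x + 8, leaving 12·x + 9 (coefficients mod 13)
The degree is now < 2, so this is the remainder. Hence a · b ≡ 12·x + 9 in F_13[x]/(f).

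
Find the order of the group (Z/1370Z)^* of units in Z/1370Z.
(Z/1370Z)^* consists of the classes a with gcd(a, 1370) = 1, so its order is φ(1370). φ is multiplicative, with φ(p^e) = p^e − p^(e−1). Factorise 1370 = 2 · 5 · 137. Then
  φ(1370) = (2 − 1) · (5 − 1) · (137 − 1) = 1 · 4 · 136 = 544.
Thus |(Z/1370Z)^*| = 544.

Final answer: |(Z/1370Z)^*| = 544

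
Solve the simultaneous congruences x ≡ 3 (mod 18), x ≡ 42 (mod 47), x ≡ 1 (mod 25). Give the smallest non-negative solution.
x ≡ 6951 (mod 21150); the representative in [0, 21150) is 6951

The moduli 18, 47, 25 are pairwise coprime, so by the CRT there is a unique solution mod 18·47·25 = 21150.
Solve by successive substitution. Start with x ≡ 3 (mod 18).
  Combine with x ≡ 42 (mod 47): write x = 3 + 18·t and require 3 + 18·t ≡ 42 (mod 47), i.e. 18·t ≡ 42 − 3 ≡ 39 (mod 47). Since 18^(−1) ≡ 34 (mod 47), t ≡ 34·39 ≡ 10 (mod 47). So x ≡ 3 + 18·10 = 183 (mod 846).
  Combine with x ≡ 1 (mod 25): write x = 183 + 846·t and require 183 + 846·t ≡ 1 (mod 25), i.e. 846·t ≡ 1 − 183 ≡ 18 (mod 25). Since 846^(−1) ≡ 6 (mod 25) (846 ≡ 21 (mod 25)), t ≡ 6·18 ≡ 8 (mod 25). So x ≡ 183 + 846·8 = 6951 (mod 21150).
Unique solution in [0, 21150): x = 6951.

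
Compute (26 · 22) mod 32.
Both factors are already reduced mod 32. 26 · 22 = 572. Dividing by 32: 572 = 17·32 + 28. So (26 · 22) mod 32 = 28.

Final answer: 28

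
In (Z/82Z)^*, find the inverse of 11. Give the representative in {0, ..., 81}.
11^(−1) ≡ 15 (mod 82)

Apply the extended Euclidean algorithm to (82, 11), tracking rows (r, s, t) with s·82 + t·11 = r. Each division r_prev = q·r_cur + r_new produces the new row as (previous row) − q·(current row):
  row A: (82, 1, 0)   [1·82 + 0·11 = 82]
  row B: (11, 0, 1)   [0·82 + 1·11 = 11]
  82 = 7·11 + 5   → row C = row A − 7·row B = (5, 1, −7)   [check: 1·82 − 7·11 = 5]
  11 = 2·5 + 1   → row D = row B − 2·row C = (1, −2, 15)   [check: −2·82 + 15·11 = 1]
  5 = 5·1 + 0   → remainder 0, stop. gcd = 1 (last nonzero row D).
The gcd is 1, so 11 is invertible mod 82. The last nonzero row gives −2·82 + 15·11 = 1, so t = 15. So 11^(−1) ≡ 15 (mod 82). Verify: 11 · 15 = 165 ≡ 1 (mod 82). ✓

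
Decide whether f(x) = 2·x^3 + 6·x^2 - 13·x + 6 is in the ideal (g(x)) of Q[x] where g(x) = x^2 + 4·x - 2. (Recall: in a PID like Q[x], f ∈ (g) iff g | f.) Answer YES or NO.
In Q[x] the ideal (g) consists of all multiples of g, so f ∈ (g) iff g | f, i.e. iff the remainder of f on division by g is 0. Divide f by g (g is monic, so eliminate the leading term of the running remainder at each step):
  leading term 2·x^3: subtract (2·x)·g(x) = 2·x^3 + 8·x^2 - 4·x, leaving -2·x^2 - 9·x + 6
  leading term -2·x^2: subtract (-2)·g(x) = -2·x^2 - 8·x + 4, leaving 2 - x
The remainder r(x) = 2 - x ≠ 0 (and deg r < deg g), so g ∤ f, i.e. f ∉ (g).

Final answer: NO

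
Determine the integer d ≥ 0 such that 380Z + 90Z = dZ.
(380, 90) = (10); d = 10

In the PID Z, (a, b) is generated by gcd(a, b). Compute gcd(380, 90) with the extended Euclidean algorithm, tracking rows (r, s, t) with s·380 + t·90 = r:
  row A: (380, 1, 0)   [1·380 + 0·90 = 380]
  row B: (90, 0, 1)   [0·380 + 1·90 = 90]
  380 = 4·90 + 20   → row C = row A − 4·row B = (20, 1, −4)   [check: 1·380 − 4·90 = 20]
  90 = 4·20 + 10   → row D = row B − 4·row C = (10, −4, 17)   [check: −4·380 + 17·90 = 10]
  20 = 2·10 + 0   → remainder 0, stop. gcd = 10 (last nonzero row D).
So gcd(380, 90) = 10, with Bézout identity −4·380 + 17·90 = 10. Containment (⊇): the Bézout identity exhibits 10 as an element of (380, 90), giving (10) ⊆ (380, 90). Containment (⊆): since 10 | 380 and 10 | 90 (380 = 10·38, 90 = 10·9), every Z-linear combination of 380 and 90 is divisible by 10, so (380, 90) ⊆ (10). Therefore (380, 90) = (10), d = 10.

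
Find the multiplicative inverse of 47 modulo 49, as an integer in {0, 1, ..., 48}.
Apply the extended Euclidean algorithm to (49, 47), tracking rows (r, s, t) with s·49 + t·47 = r. Each division r_prev = q·r_cur + r_new produces the new row as (previous row) − q·(current row):
  row A: (49, 1, 0)   [1·49 + 0·47 = 49]
  row B: (47, 0, 1)   [0·49 + 1·47 = 47]
  49 = 1·47 + 2   → row C = row A − 1·row B = (2, 1, −1)   [check: 1·49 − 1·47 = 2]
  47 = 23·2 + 1   → row D = row B − 23·row C = (1, −23, 24)   [check: −23·49 + 24·47 = 1]
  2 = 2·1 + 0   → remainder 0, stop. gcd = 1 (last nonzero row D).
The gcd is 1, so 47 is invertible mod 49. The last nonzero row gives −23·49 + 24·47 = 1, so t = 24. So 47^(−1) ≡ 24 (mod 49). Verify: 47 · 24 = 1128 ≡ 1 (mod 49). ✓

Final answer: 47^(−1) ≡ 24 (mod 49)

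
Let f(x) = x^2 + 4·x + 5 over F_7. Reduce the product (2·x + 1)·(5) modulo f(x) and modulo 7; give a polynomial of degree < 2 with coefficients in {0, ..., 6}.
Multiply as integer polynomials: a · b = 10·x + 5. Reducing coefficients mod 7: a · b ≡ 3·x + 5. This already has degree < 2, so no reduction by f is needed. Hence a · b ≡ 3·x + 5 in F_7[x]/(f).

Final answer: a · b ≡ 3·x + 5 (mod f(x))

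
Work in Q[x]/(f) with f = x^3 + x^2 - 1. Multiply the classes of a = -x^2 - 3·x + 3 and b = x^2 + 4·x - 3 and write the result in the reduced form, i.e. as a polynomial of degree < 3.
a · b ≡ 20·x - 15 (mod f(x))

First multiply in Q[x] without reducing: a · b = -x^4 - 7·x^3 - 6·x^2 + 21·x - 9. Now divide by f(x) = x^3 + x^2 - 1, eliminating the leading term at each step:
  leading term -x^4: subtract (-x)·f(x) = -x^4 - x^3 + x, leaving -6·x^3 - 6·x^2 + 20·x - 9
  leading term -6·x^3: subtract (-6)·f(x) = -6·x^3 - 6·x^2 + 6, leaving 20·x - 15
The degree is now < 3, so this is the remainder. Hence a · b ≡ 20·x - 15 in Q[x]/(f).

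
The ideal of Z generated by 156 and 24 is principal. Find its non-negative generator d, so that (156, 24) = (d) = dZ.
(156, 24) = (12); d = 12

In the PID Z, (a, b) is generated by gcd(a, b). Compute gcd(156, 24) with the extended Euclidean algorithm, tracking rows (r, s, t) with s·156 + t·24 = r:
  row A: (156, 1, 0)   [1·156 + 0·24 = 156]
  row B: (24, 0, 1)   [0·156 + 1·24 = 24]
  156 = 6·24 + 12   → row C = row A − 6·row B = (12, 1, −6)   [check: 1·156 − 6·24 = 12]
  24 = 2·12 + 0   → remainder 0, stop. gcd = 12 (last nonzero row C).
So gcd(156, 24) = 12, with Bézout identity 1·156 − 6·24 = 12. Containment (⊇): the Bézout identity exhibits 12 as an element of (156, 24), giving (12) ⊆ (156, 24). Containment (⊆): since 12 | 156 and 12 | 24 (156 = 12·13, 24 = 12·2), every Z-linear combination of 156 and 24 is divisible by 12, so (156, 24) ⊆ (12). Therefore (156, 24) = (12), d = 12.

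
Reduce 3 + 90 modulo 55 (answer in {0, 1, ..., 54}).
Reduce the summands first: 90 ≡ 35 (mod 55), so 3 + 90 ≡ 3 + 35 (mod 55). 3 + 35 = 38; 38 = 0·55 + 38, so (3 + 90) mod 55 = 38.

Final answer: 38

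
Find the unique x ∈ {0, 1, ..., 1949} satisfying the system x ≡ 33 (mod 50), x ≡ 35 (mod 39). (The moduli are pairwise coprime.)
The moduli 50, 39 are pairwise coprime, so by the CRT there is a unique solution mod 50·39 = 1950.
Solve by successive substitution. Start with x ≡ 33 (mod 50).
  Combine with x ≡ 35 (mod 39): write x = 33 + 50·t and require 33 + 50·t ≡ 35 (mod 39), i.e. 50·t ≡ 35 − 33 ≡ 2 (mod 39). Since 50^(−1) ≡ 32 (mod 39) (50 ≡ 11 (mod 39)), t ≡ 32·2 ≡ 25 (mod 39). So x ≡ 33 + 50·25 = 1283 (mod 1950).
Unique solution in [0, 1950): x = 1283.

Final answer: x ≡ 1283 (mod 1950); the representative in [0, 1950) is 1283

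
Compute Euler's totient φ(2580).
φ is multiplicative, with φ(p^e) = p^e − p^(e−1). Factorise 2580 = 2^2 · 3 · 5 · 43. Then
  φ(2580) = (2^2 − 2^1) · (3 − 1) · (5 − 1) · (43 − 1) = 2 · 2 · 4 · 42 = 672.

Final answer: φ(2580) = 672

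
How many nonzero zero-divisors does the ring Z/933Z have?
In Z/933Z each nonzero element is either a unit (gcd with 933 is 1) or a zero-divisor (gcd > 1). The number of units is φ(933): factorise 933 = 3 · 311, so φ(933) = (3 − 1) · (311 − 1) = 2 · 310 = 620. The nonzero elements number 933 − 1 = 932. Hence the nonzero zero-divisors number 932 − 620 = 312.

Final answer: Z/933Z has 312 nonzero zero-divisors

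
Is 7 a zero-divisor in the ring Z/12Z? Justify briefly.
NO

gcd(7, 12) = 1, so 7 is a unit in Z/12Z (it has a multiplicative inverse). A unit cannot be a zero-divisor: if 7·b ≡ 0 then multiplying both sides by 7^(−1) gives b ≡ 0. So 7 is not a zero-divisor.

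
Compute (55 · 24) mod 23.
Reduce the factors first: 55 ≡ 9, 24 ≡ 1 (mod 23), so 55 · 24 ≡ 9 · 1 (mod 23). 9 · 1 = 9. Dividing by 23: 9 = 0·23 + 9. So (55 · 24) mod 23 = 9.

Final answer: 9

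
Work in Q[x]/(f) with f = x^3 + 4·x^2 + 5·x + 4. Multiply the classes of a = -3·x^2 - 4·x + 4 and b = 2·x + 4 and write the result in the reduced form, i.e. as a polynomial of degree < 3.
a · b ≡ 4·x^2 + 22·x + 40 (mod f(x))

First multiply in Q[x] without reducing: a · b = -6·x^3 - 20·x^2 - 8·x + 16. Now divide by f(x) = x^3 + 4·x^2 + 5·x + 4, eliminating the leading term at each step:
  leading term -6·x^3: subtract (-6)·f(x) = -6·x^3 - 24·x^2 - 30·x - 24, leaving 4·x^2 + 22·x + 40
The degree is now < 3, so this is the remainder. Hence a · b ≡ 4·x^2 + 22·x + 40 in Q[x]/(f).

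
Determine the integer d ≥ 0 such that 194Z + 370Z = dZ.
In the PID Z, (a, b) is generated by gcd(a, b). Compute gcd(370, 194) with the extended Euclidean algorithm, tracking rows (r, s, t) with s·370 + t·194 = r:
  row A: (370, 1, 0)   [1·370 + 0·194 = 370]
  row B: (194, 0, 1)   [0·370 + 1·194 = 194]
  370 = 1·194 + 176   → row C = row A − 1·row B = (176, 1, −1)   [check: 1·370 − 1·194 = 176]
  194 = 1·176 + 18   → row D = row B − 1·row C = (18, −1, 2)   [check: −1·370 + 2·194 = 18]
  176 = 9·18 + 14   → row E = row C − 9·row D = (14, 10, −19)   [check: 10·370 − 19·194 = 14]
  18 = 1·14 + 4   → row F = row D − 1·row E = (4, −11, 21)   [check: −11·370 + 21·194 = 4]
  14 = 3·4 + 2   → row G = row E − 3·row F = (2, 43, −82)   [check: 43·370 − 82·194 = 2]
  4 = 2·2 + 0   → remainder 0, stop. gcd = 2 (last nonzero row G).
So gcd(194, 370) = 2, with Bézout identity 43·370 − 82·194 = 2. Containment (⊇): the Bézout identity exhibits 2 as an element of (194, 370), giving (2) ⊆ (194, 370). Containment (⊆): since 2 | 194 and 2 | 370 (194 = 2·97, 370 = 2·185), every Z-linear combination of 194 and 370 is divisible by 2, so (194, 370) ⊆ (2). Therefore (194, 370) = (2), d = 2.

Final answer: (194, 370) = (2); d = 2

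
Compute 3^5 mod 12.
3

Use repeated squaring. Binary(5) = 101. Walk through the bits of the exponent 5 left-to-right: at each bit after the leading one, square the running value, then multiply by 3 if the bit is 1 (always reducing mod 12):
  bit 1 = 1 (leading): start with 3.
  bit 2 = 0: square 3^2 = 9 (mod 12).
  bit 3 = 1: square 9^2 = 81 ≡ 9; bit is 1, so multiply 9·3 = 27 ≡ 3 (mod 12).
Final value: 3^5 ≡ 3 (mod 12).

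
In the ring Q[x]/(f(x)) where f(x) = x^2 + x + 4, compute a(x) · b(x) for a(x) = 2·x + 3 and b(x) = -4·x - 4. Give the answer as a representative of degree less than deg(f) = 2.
First multiply in Q[x] without reducing: a · b = -8·x^2 - 20·x - 12. Now divide by f(x) = x^2 + x + 4, eliminating the leading term at each step:
  leading term -8·x^2: subtract (-8)·f(x) = -8·x^2 - 8·x - 32, leaving 20 - 12·x
The degree is now < 2, so this is the remainder. Hence a · b ≡ 20 - 12·x in Q[x]/(f).

Final answer: a · b ≡ 20 - 12·x (mod f(x))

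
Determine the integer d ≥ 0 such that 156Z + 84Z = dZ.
(156, 84) = (12); d = 12

In the PID Z, (a, b) is generated by gcd(a, b). Compute gcd(156, 84) with the extended Euclidean algorithm, tracking rows (r, s, t) with s·156 + t·84 = r:
  row A: (156, 1, 0)   [1·156 + 0·84 = 156]
  row B: (84, 0, 1)   [0·156 + 1·84 = 84]
  156 = 1·84 + 72   → row C = row A − 1·row B = (72, 1, −1)   [check: 1·156 − 1·84 = 72]
  84 = 1·72 + 12   → row D = row B − 1·row C = (12, −1, 2)   [check: −1·156 + 2·84 = 12]
  72 = 6·12 + 0   → remainder 0, stop. gcd = 12 (last nonzero row D).
So gcd(156, 84) = 12, with Bézout identity −1·156 + 2·84 = 12. Containment (⊇): the Bézout identity exhibits 12 as an element of (156, 84), giving (12) ⊆ (156, 84). Containment (⊆): since 12 | 156 and 12 | 84 (156 = 12·13, 84 = 12·7), every Z-linear combination of 156 and 84 is divisible by 12, so (156, 84) ⊆ (12). Therefore (156, 84) = (12), d = 12.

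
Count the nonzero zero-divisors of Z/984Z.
Z/984Z has 663 nonzero zero-divisors

In Z/984Z each nonzero element is either a unit (gcd with 984 is 1) or a zero-divisor (gcd > 1). The number of units is φ(984): factorise 984 = 2^3 · 3 · 41, so φ(984) = (2^3 − 2^2) · (3 − 1) · (41 − 1) = 4 · 2 · 40 = 320. The nonzero elements number 984 − 1 = 983. Hence the nonzero zero-divisors number 983 − 320 = 663.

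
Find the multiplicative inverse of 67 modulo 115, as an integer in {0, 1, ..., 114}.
67^(−1) ≡ 103 (mod 115)

Apply the extended Euclidean algorithm to (115, 67), tracking rows (r, s, t) with s·115 + t·67 = r. Each division r_prev = q·r_cur + r_new produces the new row as (previous row) − q·(current row):
  row A: (115, 1, 0)   [1·115 + 0·67 = 115]
  row B: (67, 0, 1)   [0·115 + 1·67 = 67]
  115 = 1·67 + 48   → row C = row A − 1·row B = (48, 1, −1)   [check: 1·115 − 1·67 = 48]
  67 = 1·48 + 19   → row D = row B − 1·row C = (19, −1, 2)   [check: −1·115 + 2·67 = 19]
  48 = 2·19 + 10   → row E = row C − 2·row D = (10, 3, −5)   [check: 3·115 − 5·67 = 10]
  19 = 1·10 + 9   → row F = row D − 1·row E = (9, −4, 7)   [check: −4·115 + 7·67 = 9]
  10 = 1·9 + 1   → row G = row E − 1·row F = (1, 7, −12)   [check: 7·115 − 12·67 = 1]
  9 = 9·1 + 0   → remainder 0, stop. gcd = 1 (last nonzero row G).
The gcd is 1, so 67 is invertible mod 115. The last nonzero row gives 7·115 − 12·67 = 1, so t = −12. So 67^(−1) ≡ −12 ≡ 103 (mod 115). Verify: 67 · 103 = 6901 ≡ 1 (mod 115). ✓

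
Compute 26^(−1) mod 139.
26^(−1) ≡ 123 (mod 139)

Apply the extended Euclidean algorithm to (139, 26), tracking rows (r, s, t) with s·139 + t·26 = r. Each division r_prev = q·r_cur + r_new produces the new row as (previous row) − q·(current row):
  row A: (139, 1, 0)   [1·139 + 0·26 = 139]
  row B: (26, 0, 1)   [0·139 + 1·26 = 26]
  139 = 5·26 + 9   → row C = row A − 5·row B = (9, 1, −5)   [check: 1·139 − 5·26 = 9]
  26 = 2·9 + 8   → row D = row B − 2·row C = (8, −2, 11)   [check: −2·139 + 11·26 = 8]
  9 = 1·8 + 1   → row E = row C − 1·row D = (1, 3, −16)   [check: 3·139 − 16·26 = 1]
  8 = 8·1 + 0   → remainder 0, stop. gcd = 1 (last nonzero row E).
The gcd is 1, so 26 is invertible mod 139. The last nonzero row gives 3·139 − 16·26 = 1, so t = −16. So 26^(−1) ≡ −16 ≡ 123 (mod 139). Verify: 26 · 123 = 3198 ≡ 1 (mod 139). ✓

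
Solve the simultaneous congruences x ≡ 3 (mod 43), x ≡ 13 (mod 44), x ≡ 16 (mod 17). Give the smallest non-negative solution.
x ≡ 12817 (mod 32164); the representative in [0, 32164) is 12817

The moduli 43, 44, 17 are pairwise coprime, so by the CRT there is a unique solution mod 43·44·17 = 32164.
Solve by successive substitution. Start with x ≡ 3 (mod 43).
  Combine with x ≡ 13 (mod 44): write x = 3 + 43·t and require 3 + 43·t ≡ 13 (mod 44), i.e. 43·t ≡ 13 − 3 ≡ 10 (mod 44). Since 43^(−1) ≡ 43 (mod 44), t ≡ 43·10 ≡ 34 (mod 44). So x ≡ 3 + 43·34 = 1465 (mod 1892).
  Combine with x ≡ 16 (mod 17): write x = 1465 + 1892·t and require 1465 + 1892·t ≡ 16 (mod 17), i.e. 1892·t ≡ 16 − 1465 ≡ 13 (mod 17). Since 1892^(−1) ≡ 7 (mod 17) (1892 ≡ 5 (mod 17)), t ≡ 7·13 ≡ 6 (mod 17). So x ≡ 1465 + 1892·6 = 12817 (mod 32164).
Unique solution in [0, 32164): x = 12817.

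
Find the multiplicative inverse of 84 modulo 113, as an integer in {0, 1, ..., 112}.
Apply the extended Euclidean algorithm to (113, 84), tracking rows (r, s, t) with s·113 + t·84 = r. Each division r_prev = q·r_cur + r_new produces the new row as (previous row) − q·(current row):
  row A: (113, 1, 0)   [1·113 + 0·84 = 113]
  row B: (84, 0, 1)   [0·113 + 1·84 = 84]
  113 = 1·84 + 29   → row C = row A − 1·row B = (29, 1, −1)   [check: 1·113 − 1·84 = 29]
  84 = 2·29 + 26   → row D = row B − 2·row C = (26, −2, 3)   [check: −2·113 + 3·84 = 26]
  29 = 1·26 + 3   → row E = row C − 1·row D = (3, 3, −4)   [check: 3·113 − 4·84 = 3]
  26 = 8·3 + 2   → row F = row D − 8·row E = (2, −26, 35)   [check: −26·113 + 35·84 = 2]
  3 = 1·2 + 1   → row G = row E − 1·row F = (1, 29, −39)   [check: 29·113 − 39·84 = 1]
  2 = 2·1 + 0   → remainder 0, stop. gcd = 1 (last nonzero row G).
The gcd is 1, so 84 is invertible mod 113. The last nonzero row gives 29·113 − 39·84 = 1, so t = −39. So 84^(−1) ≡ −39 ≡ 74 (mod 113). Verify: 84 · 74 = 6216 ≡ 1 (mod 113). ✓

Final answer: 84^(−1) ≡ 74 (mod 113)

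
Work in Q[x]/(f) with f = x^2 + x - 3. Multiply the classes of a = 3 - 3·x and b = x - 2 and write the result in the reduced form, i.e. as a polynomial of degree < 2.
First multiply in Q[x] without reducing: a · b = -3·x^2 + 9·x - 6. Now divide by f(x) = x^2 + x - 3, eliminating the leading term at each step:
  leading term -3·x^2: subtract (-3)·f(x) = -3·x^2 - 3·x + 9, leaving 12·x - 15
The degree is now < 2, so this is the remainder. Hence a · b ≡ 12·x - 15 in Q[x]/(f).

Final answer: a · b ≡ 12·x - 15 (mod f(x))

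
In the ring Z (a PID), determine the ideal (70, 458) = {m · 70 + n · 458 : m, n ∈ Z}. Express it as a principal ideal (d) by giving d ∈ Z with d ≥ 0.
(70, 458) = (2); d = 2

In the PID Z, (a, b) is generated by gcd(a, b). Compute gcd(458, 70) with the extended Euclidean algorithm, tracking rows (r, s, t) with s·458 + t·70 = r:
  row A: (458, 1, 0)   [1·458 + 0·70 = 458]
  row B: (70, 0, 1)   [0·458 + 1·70 = 70]
  458 = 6·70 + 38   → row C = row A − 6·row B = (38, 1, −6)   [check: 1·458 − 6·70 = 38]
  70 = 1·38 + 32   → row D = row B − 1·row C = (32, −1, 7)   [check: −1·458 + 7·70 = 32]
  38 = 1·32 + 6   → row E = row C − 1·row D = (6, 2, −13)   [check: 2·458 − 13·70 = 6]
  32 = 5·6 + 2   → row F = row D − 5·row E = (2, −11, 72)   [check: −11·458 + 72·70 = 2]
  6 = 3·2 + 0   → remainder 0, stop. gcd = 2 (last nonzero row F).
So gcd(70, 458) = 2, with Bézout identity −11·458 + 72·70 = 2. Containment (⊇): the Bézout identity exhibits 2 as an element of (70, 458), giving (2) ⊆ (70, 458). Containment (⊆): since 2 | 70 and 2 | 458 (70 = 2·35, 458 = 2·229), every Z-linear combination of 70 and 458 is divisible by 2, so (70, 458) ⊆ (2). Therefore (70, 458) = (2), d = 2.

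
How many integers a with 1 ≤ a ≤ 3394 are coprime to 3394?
The number of a ∈ {1, ..., 3394} with gcd(a, 3394) = 1 is by definition Euler's totient φ(3394). φ is multiplicative, with φ(p^e) = p^e − p^(e−1). Factorise 3394 = 2 · 1697. Then
  φ(3394) = (2 − 1) · (1697 − 1) = 1 · 1696 = 1696.
So there are 1696 such integers.

Final answer: 1696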